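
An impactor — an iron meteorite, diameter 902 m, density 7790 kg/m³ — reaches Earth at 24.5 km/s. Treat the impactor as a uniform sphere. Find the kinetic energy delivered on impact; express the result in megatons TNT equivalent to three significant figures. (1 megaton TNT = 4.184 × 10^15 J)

v = 24500 m/s.
Mass m = (π/6) ρ d³ = (π/6) × 7790 × (902)³ = 2.993 × 10^12 kg
E = ½ m v² = 0.5 × 2.993 × 10^12 × (24500)² = 8.983 × 10^20 J
   = 8.983 × 10^20 / 4.184×10^15 = 2.147 × 10^5 Mt

E ≈ 2.15 × 10^5 Mt TNT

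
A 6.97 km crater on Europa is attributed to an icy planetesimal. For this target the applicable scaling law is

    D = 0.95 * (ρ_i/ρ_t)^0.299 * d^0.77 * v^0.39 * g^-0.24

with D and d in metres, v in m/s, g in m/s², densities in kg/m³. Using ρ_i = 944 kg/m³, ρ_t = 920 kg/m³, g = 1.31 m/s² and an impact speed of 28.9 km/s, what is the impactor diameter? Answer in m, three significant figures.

d ≈ 621 m

Rearranging for d: d = [D / (0.95 · (944/920)^0.299 · 28900^0.39 · 1.31^-0.24)]^(1/0.77).
D = 6970 m.
(944/920)^0.299 = 1.008
28900^0.39 = 54.92
1.31^-0.24 = 0.9372
Denominator = 0.95 × 1.008 × 54.92 × 0.9372 = 49.29
D / 49.29 = 6970 / 49.29 = 141.4
d = 141.4^(1/0.77) = 141.4^1.2987 = 620.6 m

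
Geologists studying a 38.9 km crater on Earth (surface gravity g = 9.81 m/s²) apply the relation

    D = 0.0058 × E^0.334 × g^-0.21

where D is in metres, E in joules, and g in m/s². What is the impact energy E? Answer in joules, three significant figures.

Rearranging: E = [D / (0.0058 · g^-0.21)]^(1/0.334).
D = 38900 m.
g^-0.21 = 9.81^-0.21 = 0.6191
D / (0.0058 × 0.6191) = 38900 / (3.591 × 10^-3) = 1.083 × 10^7
E = (1.083 × 10^7)^2.994 = 1.153 × 10^21 J

E ≈ 1.15 × 10^21 J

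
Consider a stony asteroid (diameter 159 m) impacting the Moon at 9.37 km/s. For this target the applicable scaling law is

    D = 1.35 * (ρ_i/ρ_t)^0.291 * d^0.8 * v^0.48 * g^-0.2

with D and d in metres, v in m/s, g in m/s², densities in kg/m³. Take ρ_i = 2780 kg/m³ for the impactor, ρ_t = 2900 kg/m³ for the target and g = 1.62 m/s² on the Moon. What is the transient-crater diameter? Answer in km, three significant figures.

D ≈ 5.63 km

In SI units: v = 9370 m/s.
(ρ_i/ρ_t)^0.291 = (2780/2900)^0.291 = 0.9878
d^0.8 = 159^0.8 = 57.69
v^0.48 = 9370^0.48 = 80.62
g^-0.2 = 1.62^-0.2 = 0.9080
D = 1.35 × 0.9878 × 57.69 × 80.62 × 0.9080 = 5632 m
   = 5.632 km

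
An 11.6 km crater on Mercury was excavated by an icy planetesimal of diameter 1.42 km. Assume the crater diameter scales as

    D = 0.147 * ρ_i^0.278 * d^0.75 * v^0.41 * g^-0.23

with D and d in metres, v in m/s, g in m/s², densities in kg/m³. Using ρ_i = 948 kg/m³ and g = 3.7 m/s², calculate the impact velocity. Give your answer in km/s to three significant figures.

Rearranging for v: v = [D / (0.147 · 948^0.278 · 1420^0.75 · 3.7^-0.23)]^(1/0.41).
D = 11600 m.
948^0.278 = 6.723
1420^0.75 = 231.3
3.7^-0.23 = 0.7401
Denominator = 0.147 × 6.723 × 231.3 × 0.7401 = 169.2
D / 169.2 = 11600 / 169.2 = 68.56
v = 68.56^(1/0.41) = 68.56^2.439 = 30073 m/s

v ≈ 30.1 km/s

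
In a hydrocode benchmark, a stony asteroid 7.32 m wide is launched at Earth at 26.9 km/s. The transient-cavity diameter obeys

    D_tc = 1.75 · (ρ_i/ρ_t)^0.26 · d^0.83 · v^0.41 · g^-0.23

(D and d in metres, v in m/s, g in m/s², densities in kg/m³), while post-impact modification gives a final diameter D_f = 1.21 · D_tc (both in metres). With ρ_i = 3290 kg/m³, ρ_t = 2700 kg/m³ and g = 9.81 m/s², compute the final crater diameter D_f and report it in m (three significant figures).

v = 26900 m/s.
(ρ_i/ρ_t)^0.26 = (3290/2700)^0.26 = 1.053
d^0.83 = 7.32^0.83 = 5.218
v^0.41 = 26900^0.41 = 65.49
g^-0.23 = 9.81^-0.23 = 0.5914
D_tc = 1.75 × 1.053 × 5.218 × 65.49 × 0.5914 = 372.4 m
D_f = 1.21 × 372.4 = 450.6 m

D_f ≈ 451 m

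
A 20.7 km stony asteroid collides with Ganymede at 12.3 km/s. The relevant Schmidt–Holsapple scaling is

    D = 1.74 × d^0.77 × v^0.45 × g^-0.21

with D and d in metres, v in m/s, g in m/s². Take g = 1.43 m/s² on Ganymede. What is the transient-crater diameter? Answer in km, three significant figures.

In SI units: d = 20700 m, v = 12300 m/s.
d^0.77 = 20700^0.77 = 2105
v^0.45 = 12300^0.45 = 69.26
g^-0.21 = 1.43^-0.21 = 0.9276
D = 1.74 × 2105 × 69.26 × 0.9276 = 2.353 × 10^5 m
   = 235.3 km

D ≈ 235 km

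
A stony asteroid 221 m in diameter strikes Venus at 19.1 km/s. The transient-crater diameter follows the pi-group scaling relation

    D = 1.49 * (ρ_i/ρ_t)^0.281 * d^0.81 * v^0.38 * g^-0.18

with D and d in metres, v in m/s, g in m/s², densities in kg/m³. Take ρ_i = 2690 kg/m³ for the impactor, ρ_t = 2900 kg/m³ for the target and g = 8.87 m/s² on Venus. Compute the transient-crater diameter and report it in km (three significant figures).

D ≈ 3.30 km

In SI units: v = 19100 m/s.
(ρ_i/ρ_t)^0.281 = (2690/2900)^0.281 = 0.9791
d^0.81 = 221^0.81 = 79.24
v^0.38 = 19100^0.38 = 42.34
g^-0.18 = 8.87^-0.18 = 0.6751
D = 1.49 × 0.9791 × 79.24 × 42.34 × 0.6751 = 3304 m
   = 3.304 km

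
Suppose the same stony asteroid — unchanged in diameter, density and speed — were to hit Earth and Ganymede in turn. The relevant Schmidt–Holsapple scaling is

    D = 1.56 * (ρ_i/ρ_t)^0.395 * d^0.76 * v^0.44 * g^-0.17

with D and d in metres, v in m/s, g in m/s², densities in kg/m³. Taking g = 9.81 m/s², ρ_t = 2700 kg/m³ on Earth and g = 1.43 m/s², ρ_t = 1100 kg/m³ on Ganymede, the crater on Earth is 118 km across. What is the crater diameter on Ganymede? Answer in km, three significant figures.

D ≈ 233 km

The impactor-only factors (d, v, ρ_i) cancel in the ratio, leaving D_Ganymede/D_Earth = (g_Ganymede/g_Earth)^-0.17 · (ρ_t,Earth/ρ_t,Ganymede)^0.395.
(1.43/9.81)^-0.17 = 0.1458^-0.17 = 1.387
(2700/1100)^0.395 = 2.455^0.395 = 1.426
Ratio = 1.387 × 1.426 = 1.978
D_Ganymede = 1.978 × 118 km = 233 km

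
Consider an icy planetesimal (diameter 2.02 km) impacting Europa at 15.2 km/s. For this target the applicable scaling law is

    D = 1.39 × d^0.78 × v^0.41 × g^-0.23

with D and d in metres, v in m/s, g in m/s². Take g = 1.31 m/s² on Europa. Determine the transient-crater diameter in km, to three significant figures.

D ≈ 25.6 km

In SI units: d = 2020 m, v = 15200 m/s.
d^0.78 = 2020^0.78 = 378.6
v^0.41 = 15200^0.41 = 51.83
g^-0.23 = 1.31^-0.23 = 0.9398
D = 1.39 × 378.6 × 51.83 × 0.9398 = 25634 m
   = 25.63 km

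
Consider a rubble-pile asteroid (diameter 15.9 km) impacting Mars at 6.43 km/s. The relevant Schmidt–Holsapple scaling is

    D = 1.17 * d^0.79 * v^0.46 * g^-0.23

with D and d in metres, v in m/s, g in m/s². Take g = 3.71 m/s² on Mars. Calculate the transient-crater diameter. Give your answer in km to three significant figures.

In SI units: d = 15900 m, v = 6430 m/s.
d^0.79 = 15900^0.79 = 2085
v^0.46 = 6430^0.46 = 56.46
g^-0.23 = 3.71^-0.23 = 0.7397
D = 1.17 × 2085 × 56.46 × 0.7397 = 1.019 × 10^5 m
   = 101.9 km

D ≈ 102 km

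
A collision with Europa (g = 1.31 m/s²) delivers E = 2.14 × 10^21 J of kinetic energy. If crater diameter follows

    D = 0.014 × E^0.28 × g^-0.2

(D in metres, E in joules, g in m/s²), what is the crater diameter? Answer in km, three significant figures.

E^0.28 = (2.14 × 10^21)^0.28 = 9.387 × 10^5
g^-0.2 = 1.31^-0.2 = 0.9474
D = 0.014 × 9.387 × 10^5 × 0.9474 = 12451 m
   = 12.45 km

D ≈ 12.5 km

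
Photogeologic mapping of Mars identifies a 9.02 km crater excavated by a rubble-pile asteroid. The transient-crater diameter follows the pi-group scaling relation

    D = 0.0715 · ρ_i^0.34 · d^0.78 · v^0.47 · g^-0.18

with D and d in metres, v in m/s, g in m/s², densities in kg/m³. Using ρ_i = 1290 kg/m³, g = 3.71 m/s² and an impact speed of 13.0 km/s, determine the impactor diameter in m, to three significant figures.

Rearranging for d: d = [D / (0.0715 · 1290^0.34 · 13000^0.47 · 3.71^-0.18)]^(1/0.78).
D = 9020 m.
1290^0.34 = 11.42
13000^0.47 = 85.81
3.71^-0.18 = 0.7898
Denominator = 0.0715 × 11.42 × 85.81 × 0.7898 = 55.34
D / 55.34 = 9020 / 55.34 = 163.0
d = 163.0^(1/0.78) = 163.0^1.2821 = 685.9 m

d ≈ 686 m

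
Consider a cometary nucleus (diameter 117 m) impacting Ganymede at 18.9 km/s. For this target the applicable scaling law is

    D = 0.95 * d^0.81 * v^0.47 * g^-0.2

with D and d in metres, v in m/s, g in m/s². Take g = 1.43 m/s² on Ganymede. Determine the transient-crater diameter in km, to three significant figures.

In SI units: v = 18900 m/s.
d^0.81 = 117^0.81 = 47.34
v^0.47 = 18900^0.47 = 102.3
g^-0.2 = 1.43^-0.2 = 0.9310
D = 0.95 × 47.34 × 102.3 × 0.9310 = 4283 m
   = 4.283 km

D ≈ 4.28 km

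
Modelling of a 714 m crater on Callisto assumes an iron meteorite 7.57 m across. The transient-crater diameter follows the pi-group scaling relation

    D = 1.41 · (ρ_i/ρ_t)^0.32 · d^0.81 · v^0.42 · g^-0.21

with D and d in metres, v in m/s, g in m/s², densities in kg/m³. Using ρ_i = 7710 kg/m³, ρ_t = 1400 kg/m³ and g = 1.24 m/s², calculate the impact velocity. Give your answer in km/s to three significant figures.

v ≈ 16.8 km/s

Rearranging for v: v = [D / (1.41 · (7710/1400)^0.32 · 7.57^0.81 · 1.24^-0.21)]^(1/0.42).
(7710/1400)^0.32 = 1.726
7.57^0.81 = 5.153
1.24^-0.21 = 0.9558
Denominator = 1.41 × 1.726 × 5.153 × 0.9558 = 11.99
D / 11.99 = 714 / 11.99 = 59.55
v = 59.55^(1/0.42) = 59.55^2.381 = 16826 m/s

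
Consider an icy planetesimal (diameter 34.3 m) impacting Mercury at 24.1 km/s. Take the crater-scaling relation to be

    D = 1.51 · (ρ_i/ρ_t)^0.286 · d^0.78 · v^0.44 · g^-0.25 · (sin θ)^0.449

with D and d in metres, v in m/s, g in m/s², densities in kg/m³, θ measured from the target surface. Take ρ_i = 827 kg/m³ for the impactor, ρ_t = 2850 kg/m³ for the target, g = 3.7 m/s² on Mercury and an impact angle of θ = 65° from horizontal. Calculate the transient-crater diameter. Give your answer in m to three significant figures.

D ≈ 977 m

In SI units: v = 24100 m/s.
(ρ_i/ρ_t)^0.286 = (827/2850)^0.286 = 0.7020
d^0.78 = 34.3^0.78 = 15.76
v^0.44 = 24100^0.44 = 84.74
g^-0.25 = 3.7^-0.25 = 0.7210
(sin 65°)^0.449 = 0.9063^0.449 = 0.9568
D = 1.51 × 0.7020 × 15.76 × 84.74 × 0.7210 × 0.9568 = 976.6 m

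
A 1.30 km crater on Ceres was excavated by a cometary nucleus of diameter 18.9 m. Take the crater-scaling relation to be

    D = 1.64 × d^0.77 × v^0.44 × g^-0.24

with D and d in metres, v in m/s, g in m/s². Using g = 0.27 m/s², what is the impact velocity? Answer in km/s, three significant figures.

Rearranging for v: v = [D / (1.64 · 18.9^0.77 · 0.27^-0.24)]^(1/0.44).
D = 1300 m.
18.9^0.77 = 9.613
0.27^-0.24 = 1.369
Denominator = 1.64 × 9.613 × 1.369 = 21.58
D / 21.58 = 1300 / 21.58 = 60.24
v = 60.24^(1/0.44) = 60.24^2.2727 = 11095 m/s

v ≈ 11.1 km/s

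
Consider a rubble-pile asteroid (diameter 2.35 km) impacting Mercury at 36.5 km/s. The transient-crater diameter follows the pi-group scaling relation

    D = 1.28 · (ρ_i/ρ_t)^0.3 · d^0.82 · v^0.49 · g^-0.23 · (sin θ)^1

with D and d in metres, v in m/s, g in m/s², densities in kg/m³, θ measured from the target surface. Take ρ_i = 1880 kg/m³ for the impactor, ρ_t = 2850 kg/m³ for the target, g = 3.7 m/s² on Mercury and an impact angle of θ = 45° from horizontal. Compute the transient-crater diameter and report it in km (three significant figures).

In SI units: d = 2350 m, v = 36500 m/s.
(ρ_i/ρ_t)^0.3 = (1880/2850)^0.3 = 0.8827
d^0.82 = 2350^0.82 = 581.1
v^0.49 = 36500^0.49 = 172.0
g^-0.23 = 3.7^-0.23 = 0.7401
(sin 45°)^1 = 0.7071^1 = 0.7071
D = 1.28 × 0.8827 × 581.1 × 172.0 × 0.7401 × 0.7071 = 59098 m
   = 59.10 km

D ≈ 59.1 km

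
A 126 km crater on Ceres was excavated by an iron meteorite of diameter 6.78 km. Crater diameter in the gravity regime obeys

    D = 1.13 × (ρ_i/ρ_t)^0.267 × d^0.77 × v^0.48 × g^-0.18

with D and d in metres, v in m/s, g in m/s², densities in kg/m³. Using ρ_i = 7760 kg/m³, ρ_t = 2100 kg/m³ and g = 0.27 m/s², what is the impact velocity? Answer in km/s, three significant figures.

v ≈ 6.92 km/s

Rearranging for v: v = [D / (1.13 · (7760/2100)^0.267 · 6780^0.77 · 0.27^-0.18)]^(1/0.48).
D = 126000 m.
(7760/2100)^0.267 = 1.418
6780^0.77 = 891.3
0.27^-0.18 = 1.266
Denominator = 1.13 × 1.418 × 891.3 × 1.266 = 1808
D / 1808 = 126000 / 1808 = 69.69
v = 69.69^(1/0.48) = 69.69^2.0833 = 6916 m/s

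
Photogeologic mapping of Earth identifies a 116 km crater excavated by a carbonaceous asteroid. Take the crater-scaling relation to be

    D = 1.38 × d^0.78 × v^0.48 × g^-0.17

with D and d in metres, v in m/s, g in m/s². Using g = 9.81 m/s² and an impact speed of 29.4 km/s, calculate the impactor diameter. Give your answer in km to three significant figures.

Rearranging for d: d = [D / (1.38 · 29400^0.48 · 9.81^-0.17)]^(1/0.78).
D = 116000 m.
29400^0.48 = 139.6
9.81^-0.17 = 0.6783
Denominator = 1.38 × 139.6 × 0.6783 = 130.7
D / 130.7 = 116000 / 130.7 = 887.5
d = 887.5^(1/0.78) = 887.5^1.2821 = 6023 m

d ≈ 6.02 km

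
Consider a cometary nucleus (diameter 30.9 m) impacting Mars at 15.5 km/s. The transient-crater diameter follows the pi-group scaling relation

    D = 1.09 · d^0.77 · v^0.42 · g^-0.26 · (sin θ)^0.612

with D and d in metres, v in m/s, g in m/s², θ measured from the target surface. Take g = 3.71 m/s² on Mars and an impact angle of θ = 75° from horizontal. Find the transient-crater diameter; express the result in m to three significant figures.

In SI units: v = 15500 m/s.
d^0.77 = 30.9^0.77 = 14.04
v^0.42 = 15500^0.42 = 57.54
g^-0.26 = 3.71^-0.26 = 0.7112
(sin 75°)^0.612 = 0.9659^0.612 = 0.9790
D = 1.09 × 14.04 × 57.54 × 0.7112 × 0.9790 = 613.1 m

D ≈ 613 m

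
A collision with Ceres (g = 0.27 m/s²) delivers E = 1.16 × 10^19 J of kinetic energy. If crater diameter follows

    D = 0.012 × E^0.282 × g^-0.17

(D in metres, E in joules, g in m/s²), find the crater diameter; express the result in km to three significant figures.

E^0.282 = (1.16 × 10^19)^0.282 = 2.378 × 10^5
g^-0.17 = 0.27^-0.17 = 1.249
D = 0.012 × 2.378 × 10^5 × 1.249 = 3564 m
   = 3.564 km

D ≈ 3.56 km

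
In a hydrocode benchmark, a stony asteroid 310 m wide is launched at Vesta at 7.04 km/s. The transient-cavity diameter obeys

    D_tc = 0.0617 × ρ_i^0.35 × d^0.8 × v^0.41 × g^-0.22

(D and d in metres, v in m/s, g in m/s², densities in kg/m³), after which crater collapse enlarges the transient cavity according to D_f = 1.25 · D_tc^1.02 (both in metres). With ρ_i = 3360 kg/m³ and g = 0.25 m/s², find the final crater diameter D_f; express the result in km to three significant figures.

D_f ≈ 7.93 km

v = 7040 m/s.
ρ_i^0.35 = 3360^0.35 = 17.15
d^0.8 = 310^0.8 = 98.42
v^0.41 = 7040^0.41 = 37.80
g^-0.22 = 0.25^-0.22 = 1.357
D_tc = 0.0617 × 17.15 × 98.42 × 37.80 × 1.357 = 5342 m
D_f = 1.25 × (5342)^1.02 = 7928 m
     = 7.928 km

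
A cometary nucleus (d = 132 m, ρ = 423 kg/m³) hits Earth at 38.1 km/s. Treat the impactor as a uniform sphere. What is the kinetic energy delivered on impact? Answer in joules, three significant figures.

v = 38100 m/s.
Mass m = (π/6) ρ d³ = (π/6) × 423 × (132)³ = 5.094 × 10^8 kg
E = ½ m v² = 0.5 × 5.094 × 10^8 × (38100)² = 3.697 × 10^17 J

E ≈ 3.70 × 10^17 J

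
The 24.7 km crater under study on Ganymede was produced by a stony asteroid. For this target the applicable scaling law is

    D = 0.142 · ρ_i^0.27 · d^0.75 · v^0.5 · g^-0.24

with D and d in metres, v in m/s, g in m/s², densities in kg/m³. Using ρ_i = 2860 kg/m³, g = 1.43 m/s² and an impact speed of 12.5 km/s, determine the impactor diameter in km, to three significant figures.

d ≈ 1.15 km

Rearranging for d: d = [D / (0.142 · 2860^0.27 · 12500^0.5 · 1.43^-0.24)]^(1/0.75).
D = 24700 m.
2860^0.27 = 8.575
12500^0.5 = 111.8
1.43^-0.24 = 0.9177
Denominator = 0.142 × 8.575 × 111.8 × 0.9177 = 124.9
D / 124.9 = 24700 / 124.9 = 197.8
d = 197.8^(1/0.75) = 197.8^1.3333 = 1152 m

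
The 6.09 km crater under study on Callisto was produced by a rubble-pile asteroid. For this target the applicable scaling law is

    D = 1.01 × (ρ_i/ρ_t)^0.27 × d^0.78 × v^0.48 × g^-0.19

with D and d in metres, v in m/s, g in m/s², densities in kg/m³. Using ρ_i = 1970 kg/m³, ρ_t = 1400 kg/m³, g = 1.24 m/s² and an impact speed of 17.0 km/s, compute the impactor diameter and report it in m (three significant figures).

Rearranging for d: d = [D / (1.01 · (1970/1400)^0.27 · 17000^0.48 · 1.24^-0.19)]^(1/0.78).
D = 6090 m.
(1970/1400)^0.27 = 1.097
17000^0.48 = 107.3
1.24^-0.19 = 0.9600
Denominator = 1.01 × 1.097 × 107.3 × 0.9600 = 114.1
D / 114.1 = 6090 / 114.1 = 53.37
d = 53.37^(1/0.78) = 53.37^1.2821 = 163.9 m

d ≈ 164 m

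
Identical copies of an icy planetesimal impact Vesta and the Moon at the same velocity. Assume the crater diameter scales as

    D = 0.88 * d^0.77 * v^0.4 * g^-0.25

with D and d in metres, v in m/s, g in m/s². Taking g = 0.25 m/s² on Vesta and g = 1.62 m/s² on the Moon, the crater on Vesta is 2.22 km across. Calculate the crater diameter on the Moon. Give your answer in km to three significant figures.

All impactor-dependent factors cancel in the ratio, leaving D_Moon/D_Vesta = (g_Moon/g_Vesta)^-0.25.
(1.62/0.25)^-0.25 = 6.480^-0.25 = 0.6268
D_Moon = 0.6268 × 2.22 km = 1.39 km

D ≈ 1.39 km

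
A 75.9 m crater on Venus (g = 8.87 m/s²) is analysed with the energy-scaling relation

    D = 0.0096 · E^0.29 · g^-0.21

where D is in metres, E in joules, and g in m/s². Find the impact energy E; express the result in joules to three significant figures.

Rearranging: E = [D / (0.0096 · g^-0.21)]^(1/0.29).
g^-0.21 = 8.87^-0.21 = 0.6323
D / (0.0096 × 0.6323) = 75.9 / (6.070 × 10^-3) = 1.250 × 10^4
E = (1.250 × 10^4)^3.4483 = 1.341 × 10^14 J

E ≈ 1.34 × 10^14 J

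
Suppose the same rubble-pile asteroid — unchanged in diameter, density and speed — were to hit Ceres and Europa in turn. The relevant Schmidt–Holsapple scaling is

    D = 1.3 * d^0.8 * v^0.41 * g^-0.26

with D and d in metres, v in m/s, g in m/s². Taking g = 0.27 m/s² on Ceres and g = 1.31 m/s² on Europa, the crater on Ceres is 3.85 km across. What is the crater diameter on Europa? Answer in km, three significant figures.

D ≈ 2.55 km

All impactor-dependent factors cancel in the ratio, leaving D_Europa/D_Ceres = (g_Europa/g_Ceres)^-0.26.
(1.31/0.27)^-0.26 = 4.852^-0.26 = 0.6632
D_Europa = 0.6632 × 3.85 km = 2.55 km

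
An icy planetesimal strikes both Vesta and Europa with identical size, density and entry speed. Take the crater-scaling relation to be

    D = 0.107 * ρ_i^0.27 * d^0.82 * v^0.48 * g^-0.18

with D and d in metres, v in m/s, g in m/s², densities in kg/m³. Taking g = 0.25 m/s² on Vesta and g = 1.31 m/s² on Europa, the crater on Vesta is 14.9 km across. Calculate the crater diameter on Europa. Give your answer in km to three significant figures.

D ≈ 11.1 km

All impactor-dependent factors cancel in the ratio, leaving D_Europa/D_Vesta = (g_Europa/g_Vesta)^-0.18.
(1.31/0.25)^-0.18 = 5.240^-0.18 = 0.7422
D_Europa = 0.7422 × 14.9 km = 11.1 km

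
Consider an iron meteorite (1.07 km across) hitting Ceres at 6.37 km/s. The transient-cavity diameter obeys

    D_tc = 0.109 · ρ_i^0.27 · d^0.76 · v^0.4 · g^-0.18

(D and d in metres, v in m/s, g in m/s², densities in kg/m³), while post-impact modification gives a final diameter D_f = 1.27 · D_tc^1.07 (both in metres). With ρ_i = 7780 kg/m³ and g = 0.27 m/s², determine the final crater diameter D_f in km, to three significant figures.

D_f ≈ 25.1 km

In SI: d = 1070 m, v = 6370 m/s.
ρ_i^0.27 = 7780^0.27 = 11.23
d^0.76 = 1070^0.76 = 200.6
v^0.4 = 6370^0.4 = 33.24
g^-0.18 = 0.27^-0.18 = 1.266
D_tc = 0.109 × 11.23 × 200.6 × 33.24 × 1.266 = 10330 m
D_f = 1.27 × (10330)^1.07 = 25055 m
     = 25.05 km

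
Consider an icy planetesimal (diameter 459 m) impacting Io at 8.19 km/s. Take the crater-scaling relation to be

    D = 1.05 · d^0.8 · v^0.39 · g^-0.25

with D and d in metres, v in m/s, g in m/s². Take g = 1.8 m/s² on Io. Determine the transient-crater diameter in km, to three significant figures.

D ≈ 4.10 km

In SI units: v = 8190 m/s.
d^0.8 = 459^0.8 = 134.7
v^0.39 = 8190^0.39 = 33.59
g^-0.25 = 1.8^-0.25 = 0.8633
D = 1.05 × 134.7 × 33.59 × 0.8633 = 4101 m
   = 4.101 km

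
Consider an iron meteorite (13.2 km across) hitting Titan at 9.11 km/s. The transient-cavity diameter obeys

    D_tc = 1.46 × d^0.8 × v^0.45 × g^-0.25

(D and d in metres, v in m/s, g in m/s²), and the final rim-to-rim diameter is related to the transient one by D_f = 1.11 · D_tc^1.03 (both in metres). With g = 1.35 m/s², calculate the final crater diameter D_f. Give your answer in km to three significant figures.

D_f ≈ 258 km

In SI: d = 13200 m, v = 9110 m/s.
d^0.8 = 13200^0.8 = 1979
v^0.45 = 9110^0.45 = 60.50
g^-0.25 = 1.35^-0.25 = 0.9277
D_tc = 1.46 × 1979 × 60.50 × 0.9277 = 1.622 × 10^5 m
D_f = 1.11 × (1.622 × 10^5)^1.03 = 2.580 × 10^5 m
     = 258.0 km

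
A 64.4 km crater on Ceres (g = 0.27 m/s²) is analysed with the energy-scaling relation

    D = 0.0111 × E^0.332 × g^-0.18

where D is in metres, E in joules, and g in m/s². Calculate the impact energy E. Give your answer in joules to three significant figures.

E ≈ 1.16 × 10^20 J

Rearranging: E = [D / (0.0111 · g^-0.18)]^(1/0.332).
D = 64400 m.
g^-0.18 = 0.27^-0.18 = 1.266
D / (0.0111 × 1.266) = 64400 / (0.01405) = 4.584 × 10^6
E = (4.584 × 10^6)^3.012 = 1.158 × 10^20 J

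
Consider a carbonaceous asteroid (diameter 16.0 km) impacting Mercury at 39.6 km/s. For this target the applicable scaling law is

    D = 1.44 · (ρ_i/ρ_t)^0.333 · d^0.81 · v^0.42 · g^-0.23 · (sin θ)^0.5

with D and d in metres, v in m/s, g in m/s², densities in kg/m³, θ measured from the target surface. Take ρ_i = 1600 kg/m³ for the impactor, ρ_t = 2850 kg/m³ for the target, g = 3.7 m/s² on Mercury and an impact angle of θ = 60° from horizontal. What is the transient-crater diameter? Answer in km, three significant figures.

In SI units: d = 16000 m, v = 39600 m/s.
(ρ_i/ρ_t)^0.333 = (1600/2850)^0.333 = 0.8251
d^0.81 = 16000^0.81 = 2543
v^0.42 = 39600^0.42 = 85.32
g^-0.23 = 3.7^-0.23 = 0.7401
(sin 60°)^0.5 = 0.8660^0.5 = 0.9306
D = 1.44 × 0.8251 × 2543 × 85.32 × 0.7401 × 0.9306 = 1.775 × 10^5 m
   = 177.5 km

D ≈ 178 km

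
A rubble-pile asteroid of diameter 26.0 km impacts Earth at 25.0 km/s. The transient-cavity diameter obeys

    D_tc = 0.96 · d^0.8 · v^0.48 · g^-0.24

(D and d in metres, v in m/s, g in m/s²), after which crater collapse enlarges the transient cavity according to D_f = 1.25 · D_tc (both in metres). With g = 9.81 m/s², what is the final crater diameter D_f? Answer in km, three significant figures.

D_f ≈ 305 km

In SI: d = 26000 m, v = 25000 m/s.
d^0.8 = 26000^0.8 = 3404
v^0.48 = 25000^0.48 = 129.1
g^-0.24 = 9.81^-0.24 = 0.5781
D_tc = 0.96 × 3404 × 129.1 × 0.5781 = 2.439 × 10^5 m
D_f = 1.25 × 2.439 × 10^5 = 3.049 × 10^5 m
     = 304.9 km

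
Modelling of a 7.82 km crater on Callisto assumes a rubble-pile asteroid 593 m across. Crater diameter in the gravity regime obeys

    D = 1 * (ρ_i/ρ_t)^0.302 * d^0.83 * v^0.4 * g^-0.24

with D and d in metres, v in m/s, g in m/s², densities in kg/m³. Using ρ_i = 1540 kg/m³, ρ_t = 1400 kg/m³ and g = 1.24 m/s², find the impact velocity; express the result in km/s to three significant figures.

Rearranging for v: v = [D / (1 · (1540/1400)^0.302 · 593^0.83 · 1.24^-0.24)]^(1/0.4).
D = 7820 m.
(1540/1400)^0.302 = 1.029
593^0.83 = 200.3
1.24^-0.24 = 0.9497
Denominator = 1 × 1.029 × 200.3 × 0.9497 = 195.7
D / 195.7 = 7820 / 195.7 = 39.96
v = 39.96^(1/0.4) = 39.96^2.5 = 10094 m/s

v ≈ 10.1 km/s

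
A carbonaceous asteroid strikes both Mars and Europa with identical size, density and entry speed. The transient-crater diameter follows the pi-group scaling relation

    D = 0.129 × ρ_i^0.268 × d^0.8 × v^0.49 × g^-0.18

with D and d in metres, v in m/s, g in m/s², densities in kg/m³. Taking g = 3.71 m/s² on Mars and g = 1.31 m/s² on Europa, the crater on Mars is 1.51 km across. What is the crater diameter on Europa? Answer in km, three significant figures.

D ≈ 1.82 km

All impactor-dependent factors cancel in the ratio, leaving D_Europa/D_Mars = (g_Europa/g_Mars)^-0.18.
(1.31/3.71)^-0.18 = 0.3531^-0.18 = 1.206
D_Europa = 1.206 × 1.51 km = 1.82 km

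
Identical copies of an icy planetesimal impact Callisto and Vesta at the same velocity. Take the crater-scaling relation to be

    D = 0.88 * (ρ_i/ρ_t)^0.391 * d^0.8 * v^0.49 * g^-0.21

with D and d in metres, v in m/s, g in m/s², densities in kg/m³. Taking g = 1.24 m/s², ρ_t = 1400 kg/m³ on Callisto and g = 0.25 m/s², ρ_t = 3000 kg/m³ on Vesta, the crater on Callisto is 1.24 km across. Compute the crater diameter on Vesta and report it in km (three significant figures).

D ≈ 1.29 km

The impactor-only factors (d, v, ρ_i) cancel in the ratio, leaving D_Vesta/D_Callisto = (g_Vesta/g_Callisto)^-0.21 · (ρ_t,Callisto/ρ_t,Vesta)^0.391.
(0.25/1.24)^-0.21 = 0.2016^-0.21 = 1.400
(1400/3000)^0.391 = 0.4667^0.391 = 0.7423
Ratio = 1.400 × 0.7423 = 1.039
D_Vesta = 1.039 × 1.24 km = 1.29 km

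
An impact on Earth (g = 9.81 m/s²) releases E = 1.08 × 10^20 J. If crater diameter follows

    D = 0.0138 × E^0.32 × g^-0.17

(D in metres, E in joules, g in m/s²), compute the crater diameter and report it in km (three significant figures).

E^0.32 = (1.08 × 10^20)^0.32 = 2.575 × 10^6
g^-0.17 = 9.81^-0.17 = 0.6783
D = 0.0138 × 2.575 × 10^6 × 0.6783 = 24103 m
   = 24.10 km

D ≈ 24.1 km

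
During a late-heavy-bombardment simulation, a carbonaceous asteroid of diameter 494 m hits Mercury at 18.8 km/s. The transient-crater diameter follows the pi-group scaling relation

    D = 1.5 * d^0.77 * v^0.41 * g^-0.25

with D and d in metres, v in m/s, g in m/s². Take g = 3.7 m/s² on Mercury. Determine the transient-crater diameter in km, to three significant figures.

D ≈ 7.25 km

In SI units: v = 18800 m/s.
d^0.77 = 494^0.77 = 118.6
v^0.41 = 18800^0.41 = 56.55
g^-0.25 = 3.7^-0.25 = 0.7210
D = 1.5 × 118.6 × 56.55 × 0.7210 = 7253 m
   = 7.253 km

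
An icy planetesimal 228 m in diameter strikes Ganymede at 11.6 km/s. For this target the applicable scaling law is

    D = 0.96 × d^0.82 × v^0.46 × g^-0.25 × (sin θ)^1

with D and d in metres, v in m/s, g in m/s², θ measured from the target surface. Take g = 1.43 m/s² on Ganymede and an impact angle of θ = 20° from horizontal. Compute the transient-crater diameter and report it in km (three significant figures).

D ≈ 1.91 km

In SI units: v = 11600 m/s.
d^0.82 = 228^0.82 = 85.80
v^0.46 = 11600^0.46 = 74.07
g^-0.25 = 1.43^-0.25 = 0.9145
(sin 20°)^1 = 0.3420^1 = 0.3420
D = 0.96 × 85.80 × 74.07 × 0.9145 × 0.3420 = 1908 m
   = 1.908 km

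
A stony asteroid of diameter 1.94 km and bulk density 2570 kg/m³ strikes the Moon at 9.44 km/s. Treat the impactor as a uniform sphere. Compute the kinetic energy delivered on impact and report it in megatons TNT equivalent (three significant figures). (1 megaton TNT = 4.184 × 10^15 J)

E ≈ 1.05 × 10^5 Mt TNT

d = 1940 m; v = 9440 m/s.
Mass m = (π/6) ρ d³ = (π/6) × 2570 × (1940)³ = 9.825 × 10^12 kg
E = ½ m v² = 0.5 × 9.825 × 10^12 × (9440)² = 4.378 × 10^20 J
   = 4.378 × 10^20 / 4.184×10^15 = 1.046 × 10^5 Mt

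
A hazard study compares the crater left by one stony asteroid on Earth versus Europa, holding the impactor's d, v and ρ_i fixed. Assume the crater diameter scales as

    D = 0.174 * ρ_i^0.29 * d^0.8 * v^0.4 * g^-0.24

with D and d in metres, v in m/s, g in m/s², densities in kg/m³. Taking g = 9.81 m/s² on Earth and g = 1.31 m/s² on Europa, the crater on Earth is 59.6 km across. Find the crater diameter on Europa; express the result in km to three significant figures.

D ≈ 96.6 km

All impactor-dependent factors cancel in the ratio, leaving D_Europa/D_Earth = (g_Europa/g_Earth)^-0.24.
(1.31/9.81)^-0.24 = 0.1335^-0.24 = 1.621
D_Europa = 1.621 × 59.6 km = 96.6 km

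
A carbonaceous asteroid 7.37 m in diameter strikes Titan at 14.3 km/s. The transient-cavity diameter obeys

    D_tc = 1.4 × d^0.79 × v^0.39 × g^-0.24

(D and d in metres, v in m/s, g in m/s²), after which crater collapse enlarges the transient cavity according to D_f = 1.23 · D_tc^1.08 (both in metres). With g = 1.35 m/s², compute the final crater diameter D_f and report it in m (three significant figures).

D_f ≈ 506 m

v = 14300 m/s.
d^0.79 = 7.37^0.79 = 4.845
v^0.39 = 14300^0.39 = 41.74
g^-0.24 = 1.35^-0.24 = 0.9305
D_tc = 1.4 × 4.845 × 41.74 × 0.9305 = 263.4 m
D_f = 1.23 × (263.4)^1.08 = 506.0 m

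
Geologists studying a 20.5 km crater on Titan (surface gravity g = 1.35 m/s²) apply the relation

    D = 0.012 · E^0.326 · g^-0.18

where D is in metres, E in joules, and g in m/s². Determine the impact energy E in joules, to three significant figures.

E ≈ 1.55 × 10^19 J

Rearranging: E = [D / (0.012 · g^-0.18)]^(1/0.326).
D = 20500 m.
g^-0.18 = 1.35^-0.18 = 0.9474
D / (0.012 × 0.9474) = 20500 / (0.01137) = 1.803 × 10^6
E = (1.803 × 10^6)^3.0675 = 1.550 × 10^19 J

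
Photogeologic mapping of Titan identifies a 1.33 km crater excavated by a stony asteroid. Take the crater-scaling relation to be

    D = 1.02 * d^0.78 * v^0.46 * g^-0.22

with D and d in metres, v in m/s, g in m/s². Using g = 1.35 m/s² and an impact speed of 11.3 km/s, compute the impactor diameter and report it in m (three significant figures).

d ≈ 43.7 m

Rearranging for d: d = [D / (1.02 · 11300^0.46 · 1.35^-0.22)]^(1/0.78).
D = 1330 m.
11300^0.46 = 73.18
1.35^-0.22 = 0.9361
Denominator = 1.02 × 73.18 × 0.9361 = 69.87
D / 69.87 = 1330 / 69.87 = 19.04
d = 19.04^(1/0.78) = 19.04^1.2821 = 43.72 m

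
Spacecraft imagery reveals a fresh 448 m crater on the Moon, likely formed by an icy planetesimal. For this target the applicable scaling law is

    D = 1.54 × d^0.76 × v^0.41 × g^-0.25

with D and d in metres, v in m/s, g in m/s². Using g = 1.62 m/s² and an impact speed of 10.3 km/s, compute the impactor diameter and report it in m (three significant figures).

d ≈ 14.0 m

Rearranging for d: d = [D / (1.54 · 10300^0.41 · 1.62^-0.25)]^(1/0.76).
10300^0.41 = 44.18
1.62^-0.25 = 0.8864
Denominator = 1.54 × 44.18 × 0.8864 = 60.31
D / 60.31 = 448 / 60.31 = 7.428
d = 7.428^(1/0.76) = 7.428^1.3158 = 13.99 m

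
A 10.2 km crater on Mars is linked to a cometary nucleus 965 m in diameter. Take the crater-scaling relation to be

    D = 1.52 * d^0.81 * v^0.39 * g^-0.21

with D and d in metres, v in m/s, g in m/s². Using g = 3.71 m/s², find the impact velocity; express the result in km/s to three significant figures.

Rearranging for v: v = [D / (1.52 · 965^0.81 · 3.71^-0.21)]^(1/0.39).
D = 10200 m.
965^0.81 = 261.5
3.71^-0.21 = 0.7593
Denominator = 1.52 × 261.5 × 0.7593 = 301.8
D / 301.8 = 10200 / 301.8 = 33.80
v = 33.80^(1/0.39) = 33.80^2.5641 = 8323 m/s

v ≈ 8.32 km/s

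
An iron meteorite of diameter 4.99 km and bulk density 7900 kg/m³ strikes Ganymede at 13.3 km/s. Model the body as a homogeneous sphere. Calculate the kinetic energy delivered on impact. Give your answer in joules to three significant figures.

E ≈ 4.55 × 10^22 J

d = 4990 m; v = 13300 m/s.
Mass m = (π/6) ρ d³ = (π/6) × 7900 × (4990)³ = 5.140 × 10^14 kg
E = ½ m v² = 0.5 × 5.140 × 10^14 × (13300)² = 4.546 × 10^22 J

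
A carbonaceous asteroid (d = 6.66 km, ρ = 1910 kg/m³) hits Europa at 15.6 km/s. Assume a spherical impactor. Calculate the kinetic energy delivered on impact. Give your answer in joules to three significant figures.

d = 6660 m; v = 15600 m/s.
Mass m = (π/6) ρ d³ = (π/6) × 1910 × (6660)³ = 2.954 × 10^14 kg
E = ½ m v² = 0.5 × 2.954 × 10^14 × (15600)² = 3.594 × 10^22 J

E ≈ 3.59 × 10^22 J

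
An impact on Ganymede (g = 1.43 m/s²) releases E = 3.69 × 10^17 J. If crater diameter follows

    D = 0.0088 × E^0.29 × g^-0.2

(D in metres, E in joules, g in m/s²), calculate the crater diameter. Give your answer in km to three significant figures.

E^0.29 = (3.69 × 10^17)^0.29 = 1.243 × 10^5
g^-0.2 = 1.43^-0.2 = 0.9310
D = 0.0088 × 1.243 × 10^5 × 0.9310 = 1018 m
   = 1.018 km

D ≈ 1.02 km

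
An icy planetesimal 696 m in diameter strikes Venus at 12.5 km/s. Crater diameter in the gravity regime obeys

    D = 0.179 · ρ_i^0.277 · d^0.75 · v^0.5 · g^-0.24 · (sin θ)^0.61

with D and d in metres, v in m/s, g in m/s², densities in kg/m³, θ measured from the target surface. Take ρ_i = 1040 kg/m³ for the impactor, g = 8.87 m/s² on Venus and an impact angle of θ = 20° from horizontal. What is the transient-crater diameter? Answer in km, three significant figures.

D ≈ 5.72 km

In SI units: v = 12500 m/s.
ρ_i^0.277 = 1040^0.277 = 6.850
d^0.75 = 696^0.75 = 135.5
v^0.5 = 12500^0.5 = 111.8
g^-0.24 = 8.87^-0.24 = 0.5922
(sin 20°)^0.61 = 0.3420^0.61 = 0.5197
D = 0.179 × 6.850 × 135.5 × 111.8 × 0.5922 × 0.5197 = 5717 m
   = 5.717 km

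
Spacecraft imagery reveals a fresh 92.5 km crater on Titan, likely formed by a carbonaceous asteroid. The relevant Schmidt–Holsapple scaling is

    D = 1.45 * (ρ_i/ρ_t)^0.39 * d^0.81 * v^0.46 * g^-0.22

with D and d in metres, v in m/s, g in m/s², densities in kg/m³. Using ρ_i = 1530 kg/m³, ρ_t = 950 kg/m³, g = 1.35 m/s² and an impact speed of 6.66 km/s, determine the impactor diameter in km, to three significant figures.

Rearranging for d: d = [D / (1.45 · (1530/950)^0.39 · 6660^0.46 · 1.35^-0.22)]^(1/0.81).
D = 92500 m.
(1530/950)^0.39 = 1.204
6660^0.46 = 57.38
1.35^-0.22 = 0.9361
Denominator = 1.45 × 1.204 × 57.38 × 0.9361 = 93.77
D / 93.77 = 92500 / 93.77 = 986.5
d = 986.5^(1/0.81) = 986.5^1.2346 = 4972 m

d ≈ 4.97 km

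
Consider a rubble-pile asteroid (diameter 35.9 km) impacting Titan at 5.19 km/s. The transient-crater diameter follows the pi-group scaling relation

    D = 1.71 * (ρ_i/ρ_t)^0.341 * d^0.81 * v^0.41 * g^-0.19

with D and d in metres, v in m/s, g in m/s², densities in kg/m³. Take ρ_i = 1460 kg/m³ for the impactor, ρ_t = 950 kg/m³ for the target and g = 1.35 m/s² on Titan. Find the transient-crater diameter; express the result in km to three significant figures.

In SI units: d = 35900 m, v = 5190 m/s.
(ρ_i/ρ_t)^0.341 = (1460/950)^0.341 = 1.158
d^0.81 = 35900^0.81 = 4894
v^0.41 = 5190^0.41 = 33.36
g^-0.19 = 1.35^-0.19 = 0.9446
D = 1.71 × 1.158 × 4894 × 33.36 × 0.9446 = 3.054 × 10^5 m
   = 305.4 km

D ≈ 305 km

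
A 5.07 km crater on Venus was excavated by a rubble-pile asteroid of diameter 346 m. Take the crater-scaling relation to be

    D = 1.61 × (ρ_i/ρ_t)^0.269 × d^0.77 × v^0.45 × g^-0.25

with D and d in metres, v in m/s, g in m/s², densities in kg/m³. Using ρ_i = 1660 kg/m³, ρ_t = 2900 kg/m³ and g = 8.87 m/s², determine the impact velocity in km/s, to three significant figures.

Rearranging for v: v = [D / (1.61 · (1660/2900)^0.269 · 346^0.77 · 8.87^-0.25)]^(1/0.45).
D = 5070 m.
(1660/2900)^0.269 = 0.8606
346^0.77 = 90.18
8.87^-0.25 = 0.5795
Denominator = 1.61 × 0.8606 × 90.18 × 0.5795 = 72.41
D / 72.41 = 5070 / 72.41 = 70.02
v = 70.02^(1/0.45) = 70.02^2.2222 = 12602 m/s

v ≈ 12.6 km/s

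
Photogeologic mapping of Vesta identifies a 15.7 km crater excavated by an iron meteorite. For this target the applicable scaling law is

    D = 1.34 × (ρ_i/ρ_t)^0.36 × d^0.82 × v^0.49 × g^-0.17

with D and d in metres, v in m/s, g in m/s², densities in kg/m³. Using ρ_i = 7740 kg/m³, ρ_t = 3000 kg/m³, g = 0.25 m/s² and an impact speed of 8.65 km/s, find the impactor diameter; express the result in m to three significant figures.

Rearranging for d: d = [D / (1.34 · (7740/3000)^0.36 · 8650^0.49 · 0.25^-0.17)]^(1/0.82).
D = 15700 m.
(7740/3000)^0.36 = 1.407
8650^0.49 = 84.95
0.25^-0.17 = 1.266
Denominator = 1.34 × 1.407 × 84.95 × 1.266 = 202.8
D / 202.8 = 15700 / 202.8 = 77.42
d = 77.42^(1/0.82) = 77.42^1.2195 = 201.1 m

d ≈ 201 m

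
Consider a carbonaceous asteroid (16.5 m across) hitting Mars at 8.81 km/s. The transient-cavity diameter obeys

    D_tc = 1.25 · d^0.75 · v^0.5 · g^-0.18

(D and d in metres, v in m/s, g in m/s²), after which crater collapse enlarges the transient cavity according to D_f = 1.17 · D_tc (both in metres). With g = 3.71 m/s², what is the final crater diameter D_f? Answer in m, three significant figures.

v = 8810 m/s.
d^0.75 = 16.5^0.75 = 8.187
v^0.5 = 8810^0.5 = 93.86
g^-0.18 = 3.71^-0.18 = 0.7898
D_tc = 1.25 × 8.187 × 93.86 × 0.7898 = 758.6 m
D_f = 1.17 × 758.6 = 887.6 m

D_f ≈ 888 m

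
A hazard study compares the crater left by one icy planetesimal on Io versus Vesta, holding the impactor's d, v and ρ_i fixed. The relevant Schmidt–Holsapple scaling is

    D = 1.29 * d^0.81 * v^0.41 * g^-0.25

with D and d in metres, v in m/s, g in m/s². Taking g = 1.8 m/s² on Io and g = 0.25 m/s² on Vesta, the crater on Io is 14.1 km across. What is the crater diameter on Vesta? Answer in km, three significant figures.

D ≈ 23.1 km

All impactor-dependent factors cancel in the ratio, leaving D_Vesta/D_Io = (g_Vesta/g_Io)^-0.25.
(0.25/1.8)^-0.25 = 0.1389^-0.25 = 1.638
D_Vesta = 1.638 × 14.1 km = 23.1 km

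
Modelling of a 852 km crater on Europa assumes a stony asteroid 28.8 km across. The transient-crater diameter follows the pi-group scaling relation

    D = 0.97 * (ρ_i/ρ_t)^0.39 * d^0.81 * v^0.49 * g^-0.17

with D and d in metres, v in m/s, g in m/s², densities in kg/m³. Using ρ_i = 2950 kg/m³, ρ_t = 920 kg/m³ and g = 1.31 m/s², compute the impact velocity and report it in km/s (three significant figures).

Rearranging for v: v = [D / (0.97 · (2950/920)^0.39 · 28800^0.81 · 1.31^-0.17)]^(1/0.49).
D = 852000 m.
(2950/920)^0.39 = 1.575
28800^0.81 = 4094
1.31^-0.17 = 0.9551
Denominator = 0.97 × 1.575 × 4094 × 0.9551 = 5974
D / 5974 = 852000 / 5974 = 142.6
v = 142.6^(1/0.49) = 142.6^2.0408 = 24896 m/s

v ≈ 24.9 km/s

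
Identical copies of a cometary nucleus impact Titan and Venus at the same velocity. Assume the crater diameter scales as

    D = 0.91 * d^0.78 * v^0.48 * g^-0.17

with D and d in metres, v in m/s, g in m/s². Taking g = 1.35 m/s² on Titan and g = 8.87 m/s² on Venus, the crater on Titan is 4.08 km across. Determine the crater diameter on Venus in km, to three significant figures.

All impactor-dependent factors cancel in the ratio, leaving D_Venus/D_Titan = (g_Venus/g_Titan)^-0.17.
(8.87/1.35)^-0.17 = 6.570^-0.17 = 0.7261
D_Venus = 0.7261 × 4.08 km = 2.96 km

D ≈ 2.96 km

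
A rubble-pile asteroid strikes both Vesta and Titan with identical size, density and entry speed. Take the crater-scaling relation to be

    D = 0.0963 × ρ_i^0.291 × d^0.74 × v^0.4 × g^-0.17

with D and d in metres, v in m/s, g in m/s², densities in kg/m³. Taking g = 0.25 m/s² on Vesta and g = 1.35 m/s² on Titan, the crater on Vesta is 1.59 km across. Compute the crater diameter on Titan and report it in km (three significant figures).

All impactor-dependent factors cancel in the ratio, leaving D_Titan/D_Vesta = (g_Titan/g_Vesta)^-0.17.
(1.35/0.25)^-0.17 = 5.400^-0.17 = 0.7507
D_Titan = 0.7507 × 1.59 km = 1.19 km

D ≈ 1.19 km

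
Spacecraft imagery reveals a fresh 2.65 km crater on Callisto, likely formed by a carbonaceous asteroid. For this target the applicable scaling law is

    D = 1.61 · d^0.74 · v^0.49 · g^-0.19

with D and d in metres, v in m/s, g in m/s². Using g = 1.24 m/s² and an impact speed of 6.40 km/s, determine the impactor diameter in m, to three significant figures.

Rearranging for d: d = [D / (1.61 · 6400^0.49 · 1.24^-0.19)]^(1/0.74).
D = 2650 m.
6400^0.49 = 73.29
1.24^-0.19 = 0.9600
Denominator = 1.61 × 73.29 × 0.9600 = 113.3
D / 113.3 = 2650 / 113.3 = 23.39
d = 23.39^(1/0.74) = 23.39^1.3514 = 70.81 m

d ≈ 70.8 m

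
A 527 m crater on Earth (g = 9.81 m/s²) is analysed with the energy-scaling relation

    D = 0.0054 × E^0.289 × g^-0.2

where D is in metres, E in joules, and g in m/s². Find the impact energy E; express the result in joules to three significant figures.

E ≈ 8.93 × 10^17 J

Rearranging: E = [D / (0.0054 · g^-0.2)]^(1/0.289).
g^-0.2 = 9.81^-0.2 = 0.6334
D / (0.0054 × 0.6334) = 527 / (3.420 × 10^-3) = 1.541 × 10^5
E = (1.541 × 10^5)^3.4602 = 8.930 × 10^17 J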